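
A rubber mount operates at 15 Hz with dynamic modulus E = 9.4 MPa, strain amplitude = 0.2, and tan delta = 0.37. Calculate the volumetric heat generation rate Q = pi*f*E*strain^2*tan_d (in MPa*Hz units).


Q = pi * f * E * strain^2 * tan_d
= pi * 15 * 9.4 * 0.2^2 * 0.37
= pi * 15 * 9.4 * 0.0400 * 0.37
= 6.5559

Q = 6.5559


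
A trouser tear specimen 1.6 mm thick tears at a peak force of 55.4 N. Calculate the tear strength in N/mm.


Tear strength = force / thickness
= 55.4 / 1.6
= 34.62 N/mm

34.62 N/mm


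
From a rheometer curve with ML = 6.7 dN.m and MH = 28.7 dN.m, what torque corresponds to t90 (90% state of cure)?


M90 = ML + 0.9 * (MH - ML)
M90 = 6.7 + 0.9 * (28.7 - 6.7)
M90 = 6.7 + 0.9 * 22.0
M90 = 26.5 dN.m

26.5 dN.m


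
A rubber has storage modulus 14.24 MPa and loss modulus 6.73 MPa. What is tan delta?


tan delta = E'' / E'
= 6.73 / 14.24
= 0.4726

tan delta = 0.4726


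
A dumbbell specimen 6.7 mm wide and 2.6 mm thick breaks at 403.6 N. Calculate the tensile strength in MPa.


Area = width * thickness = 6.7 * 2.6 = 17.42 mm^2
TS = force / area = 403.6 / 17.42 = 23.17 MPa

23.17 MPa


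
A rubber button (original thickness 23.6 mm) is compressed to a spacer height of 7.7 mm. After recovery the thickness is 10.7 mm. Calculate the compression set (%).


CS = (t0 - recovered) / (t0 - ts) * 100
= (23.6 - 10.7) / (23.6 - 7.7) * 100
= 12.9 / 15.9 * 100
= 81.1%

81.1%


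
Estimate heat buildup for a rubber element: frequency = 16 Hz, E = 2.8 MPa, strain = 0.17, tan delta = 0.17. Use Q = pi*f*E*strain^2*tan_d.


Q = pi * f * E * strain^2 * tan_d
= pi * 16 * 2.8 * 0.17^2 * 0.17
= pi * 16 * 2.8 * 0.0289 * 0.17
= 0.6915

Q = 0.6915


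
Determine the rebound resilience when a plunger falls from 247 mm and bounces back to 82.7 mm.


Resilience = h_rebound / h_drop * 100
= 82.7 / 247 * 100
= 33.5%

33.5%


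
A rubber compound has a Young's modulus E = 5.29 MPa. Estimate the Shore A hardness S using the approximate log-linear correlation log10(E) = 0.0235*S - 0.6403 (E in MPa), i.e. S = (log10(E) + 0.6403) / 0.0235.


log10(E) = 0.0235*S - 0.6403  =>  S = (log10(E) + 0.6403) / 0.0235
log10(5.29) = 0.723456
S = (0.723456 + 0.6403) / 0.0235 = 1.363756 / 0.0235
S = 58.0

Shore A = 58.0


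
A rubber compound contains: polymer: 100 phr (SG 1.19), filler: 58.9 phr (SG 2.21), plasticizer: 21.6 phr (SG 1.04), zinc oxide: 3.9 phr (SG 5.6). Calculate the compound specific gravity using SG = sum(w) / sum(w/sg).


Sum of weights = 184.4
Volume contributions:
  polymer: 100/1.19 = 84.0336
  filler: 58.9/2.21 = 26.6516
  plasticizer: 21.6/1.04 = 20.7692
  zinc oxide: 3.9/5.6 = 0.6964
Sum of volumes = 132.1509
SG = 184.4 / 132.1509 = 1.395

SG = 1.395


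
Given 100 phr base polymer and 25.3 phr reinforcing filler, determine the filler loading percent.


Filler % = filler / (rubber + filler) * 100
= 25.3 / (100 + 25.3) * 100
= 25.3 / 125.3 * 100
= 20.19%

20.19%


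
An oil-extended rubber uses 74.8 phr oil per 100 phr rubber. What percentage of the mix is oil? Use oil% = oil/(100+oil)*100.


Oil % = oil / (100 + oil) * 100
= 74.8 / (100 + 74.8) * 100
= 74.8 / 174.8 * 100
= 42.79%

42.79%


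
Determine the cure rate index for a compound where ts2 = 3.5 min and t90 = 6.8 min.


CRI = 100 / (t90 - ts2)
= 100 / (6.8 - 3.5)
= 100 / 3.3
= 30.3 min^-1

30.3 min^-1


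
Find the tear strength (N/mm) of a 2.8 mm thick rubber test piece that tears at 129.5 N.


Tear strength = force / thickness
= 129.5 / 2.8
= 46.25 N/mm

46.25 N/mm


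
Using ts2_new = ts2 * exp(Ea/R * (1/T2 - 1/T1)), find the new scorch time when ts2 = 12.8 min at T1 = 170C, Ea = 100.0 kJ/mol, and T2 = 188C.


Convert temperatures: T1 = 170 + 273.15 = 443.15 K, T2 = 188 + 273.15 = 461.15 K
ts2_new = 12.8 * exp(100000 / 8.314 * (1/461.15 - 1/443.15))
1/T2 - 1/T1 = -8.8080e-05
ts2_new = 4.44 min

4.44 min


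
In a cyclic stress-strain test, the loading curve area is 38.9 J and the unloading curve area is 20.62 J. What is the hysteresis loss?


Hysteresis loss = loading - unloading
= 38.9 - 20.62
= 18.28 J

18.28 J


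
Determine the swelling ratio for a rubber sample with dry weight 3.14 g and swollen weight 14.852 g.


Q = W_swollen / W_dry
Q = 14.852 / 3.14
Q = 4.73

Q = 4.73


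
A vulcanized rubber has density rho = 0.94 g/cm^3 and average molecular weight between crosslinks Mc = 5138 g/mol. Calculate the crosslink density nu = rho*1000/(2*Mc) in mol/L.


nu = rho * 1000 / (2 * Mc)
nu = 0.94 * 1000 / (2 * 5138)
nu = 940.0 / 10276
nu = 0.0915 mol/L

0.0915 mol/L


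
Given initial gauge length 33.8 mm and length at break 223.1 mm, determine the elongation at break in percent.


Elongation = (Lf - L0) / L0 * 100
= (223.1 - 33.8) / 33.8 * 100
= 189.3 / 33.8 * 100
= 560.1%

560.1%


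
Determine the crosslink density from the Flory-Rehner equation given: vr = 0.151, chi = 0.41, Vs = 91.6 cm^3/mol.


ln(1 - vr) = ln(1 - 0.151) = -0.1637
Numerator = -((-0.1637) + 0.151 + 0.41 * 0.151^2) = 0.0033
Denominator = 91.6 * (0.151^(1/3) - 0.151/2) = 41.8619
nu = 0.0033 / 41.8619 = 7.9970e-05 mol/cm^3

7.9970e-05 mol/cm^3


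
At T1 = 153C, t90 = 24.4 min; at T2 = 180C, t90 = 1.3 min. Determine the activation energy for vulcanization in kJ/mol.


T1 = 426.15 K, T2 = 453.15 K
1/T1 - 1/T2 = 1.3982e-04
ln(t1/t2) = ln(24.4/1.3) = 2.9322
Ea = 8.314 * 2.9322 / 1.3982e-04 = 174360.1031 J/mol
Ea = 174.36 kJ/mol

174.36 kJ/mol


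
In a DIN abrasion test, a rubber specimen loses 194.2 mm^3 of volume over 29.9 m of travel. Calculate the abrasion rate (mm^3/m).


Rate = volume_loss / distance
= 194.2 / 29.9
= 6.495 mm^3/m

6.495 mm^3/m


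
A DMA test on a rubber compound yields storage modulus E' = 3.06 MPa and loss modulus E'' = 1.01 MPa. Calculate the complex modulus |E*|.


|E*| = sqrt(E'^2 + E''^2)
= sqrt(3.06^2 + 1.01^2)
= sqrt(9.3636 + 1.0201)
= 3.222 MPa

3.222 MPa


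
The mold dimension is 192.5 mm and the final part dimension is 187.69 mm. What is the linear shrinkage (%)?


Shrinkage = (mold - part) / mold * 100
= (192.5 - 187.69) / 192.5 * 100
= 4.81 / 192.5 * 100
= 2.5%

2.5%


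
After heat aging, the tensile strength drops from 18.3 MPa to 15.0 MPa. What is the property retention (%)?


Retention = aged / original * 100
= 15.0 / 18.3 * 100
= 82.0%

82.0%


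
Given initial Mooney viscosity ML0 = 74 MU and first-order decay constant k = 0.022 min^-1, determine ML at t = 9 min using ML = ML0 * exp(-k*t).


ML = ML0 * exp(-k * t)
ML = 74 * exp(-0.022 * 9)
ML = 74 * 0.8204
ML = 60.71 MU

60.71 MU


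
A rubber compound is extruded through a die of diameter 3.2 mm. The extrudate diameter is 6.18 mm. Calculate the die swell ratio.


Die swell ratio = D_extrudate / D_die
= 6.18 / 3.2
= 1.931

Die swell = 1.931


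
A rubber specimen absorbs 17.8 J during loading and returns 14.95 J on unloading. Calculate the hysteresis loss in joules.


Hysteresis loss = loading - unloading
= 17.8 - 14.95
= 2.85 J

2.85 J


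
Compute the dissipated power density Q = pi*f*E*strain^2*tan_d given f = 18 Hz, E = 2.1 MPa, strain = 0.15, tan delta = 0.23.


Q = pi * f * E * strain^2 * tan_d
= pi * 18 * 2.1 * 0.15^2 * 0.23
= pi * 18 * 2.1 * 0.0225 * 0.23
= 0.6145

Q = 0.6145


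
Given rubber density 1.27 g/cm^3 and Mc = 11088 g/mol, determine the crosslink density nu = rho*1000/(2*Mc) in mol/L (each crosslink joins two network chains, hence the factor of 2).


nu = rho * 1000 / (2 * Mc)
nu = 1.27 * 1000 / (2 * 11088)
nu = 1270.0 / 22176
nu = 0.0573 mol/L

0.0573 mol/L


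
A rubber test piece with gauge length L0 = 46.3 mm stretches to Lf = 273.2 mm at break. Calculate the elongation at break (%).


Elongation = (Lf - L0) / L0 * 100
= (273.2 - 46.3) / 46.3 * 100
= 226.9 / 46.3 * 100
= 490.1%

490.1%


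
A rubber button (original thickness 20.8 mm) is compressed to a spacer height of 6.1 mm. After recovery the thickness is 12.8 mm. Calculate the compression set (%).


CS = (t0 - recovered) / (t0 - ts) * 100
= (20.8 - 12.8) / (20.8 - 6.1) * 100
= 8.0 / 14.7 * 100
= 54.4%

54.4%


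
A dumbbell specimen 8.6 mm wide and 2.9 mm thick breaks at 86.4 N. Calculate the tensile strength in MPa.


Area = width * thickness = 8.6 * 2.9 = 24.94 mm^2
TS = force / area = 86.4 / 24.94 = 3.46 MPa

3.46 MPa


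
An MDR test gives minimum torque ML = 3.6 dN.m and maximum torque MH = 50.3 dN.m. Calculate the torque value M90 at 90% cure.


M90 = ML + 0.9 * (MH - ML)
M90 = 3.6 + 0.9 * (50.3 - 3.6)
M90 = 3.6 + 0.9 * 46.7
M90 = 45.63 dN.m

45.63 dN.m


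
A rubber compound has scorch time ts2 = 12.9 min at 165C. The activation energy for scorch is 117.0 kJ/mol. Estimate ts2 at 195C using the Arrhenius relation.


Convert temperatures: T1 = 165 + 273.15 = 438.15 K, T2 = 195 + 273.15 = 468.15 K
ts2_new = 12.9 * exp(117000 / 8.314 * (1/468.15 - 1/438.15))
1/T2 - 1/T1 = -1.4626e-04
ts2_new = 1.65 min

1.65 min


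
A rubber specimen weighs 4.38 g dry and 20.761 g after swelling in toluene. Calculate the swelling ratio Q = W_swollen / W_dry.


Q = W_swollen / W_dry
Q = 20.761 / 4.38
Q = 4.74

Q = 4.74


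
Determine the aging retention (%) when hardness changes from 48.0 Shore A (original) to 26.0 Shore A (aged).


Retention = aged / original * 100
= 26.0 / 48.0 * 100
= 54.2%

54.2%


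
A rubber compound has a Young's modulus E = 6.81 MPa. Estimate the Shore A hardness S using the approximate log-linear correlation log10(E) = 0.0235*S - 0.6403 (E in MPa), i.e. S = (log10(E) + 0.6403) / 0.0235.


log10(E) = 0.0235*S - 0.6403  =>  S = (log10(E) + 0.6403) / 0.0235
log10(6.81) = 0.833147
S = (0.833147 + 0.6403) / 0.0235 = 1.473447 / 0.0235
S = 62.7

Shore A = 62.7


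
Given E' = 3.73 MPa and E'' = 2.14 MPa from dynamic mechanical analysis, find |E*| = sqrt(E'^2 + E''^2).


|E*| = sqrt(E'^2 + E''^2)
= sqrt(3.73^2 + 2.14^2)
= sqrt(13.9129 + 4.5796)
= 4.3 MPa

4.3 MPa


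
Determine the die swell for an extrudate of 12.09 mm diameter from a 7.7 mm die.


Die swell ratio = D_extrudate / D_die
= 12.09 / 7.7
= 1.57

Die swell = 1.57


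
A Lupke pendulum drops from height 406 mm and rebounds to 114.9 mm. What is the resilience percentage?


Resilience = h_rebound / h_drop * 100
= 114.9 / 406 * 100
= 28.3%

28.3%


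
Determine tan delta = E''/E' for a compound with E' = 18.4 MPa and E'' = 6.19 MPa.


tan delta = E'' / E'
= 6.19 / 18.4
= 0.3364

tan delta = 0.3364


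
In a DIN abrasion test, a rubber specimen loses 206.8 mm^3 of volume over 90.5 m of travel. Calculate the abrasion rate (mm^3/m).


Rate = volume_loss / distance
= 206.8 / 90.5
= 2.285 mm^3/m

2.285 mm^3/m


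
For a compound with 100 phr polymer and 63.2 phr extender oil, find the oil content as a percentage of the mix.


Oil % = oil / (100 + oil) * 100
= 63.2 / (100 + 63.2) * 100
= 63.2 / 163.2 * 100
= 38.73%

38.73%


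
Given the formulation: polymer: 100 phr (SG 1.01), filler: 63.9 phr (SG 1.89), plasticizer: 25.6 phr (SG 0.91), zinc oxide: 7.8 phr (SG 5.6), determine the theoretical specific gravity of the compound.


Sum of weights = 197.3
Volume contributions:
  polymer: 100/1.01 = 99.0099
  filler: 63.9/1.89 = 33.8095
  plasticizer: 25.6/0.91 = 28.1319
  zinc oxide: 7.8/5.6 = 1.3929
Sum of volumes = 162.3442
SG = 197.3 / 162.3442 = 1.215

SG = 1.215


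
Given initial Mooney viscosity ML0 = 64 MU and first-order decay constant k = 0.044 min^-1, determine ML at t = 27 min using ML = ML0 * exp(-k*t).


ML = ML0 * exp(-k * t)
ML = 64 * exp(-0.044 * 27)
ML = 64 * 0.3048
ML = 19.51 MU

19.51 MU


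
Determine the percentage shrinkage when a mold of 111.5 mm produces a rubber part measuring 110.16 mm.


Shrinkage = (mold - part) / mold * 100
= (111.5 - 110.16) / 111.5 * 100
= 1.34 / 111.5 * 100
= 1.2%

1.2%


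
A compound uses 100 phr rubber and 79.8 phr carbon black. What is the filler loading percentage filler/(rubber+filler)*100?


Filler % = filler / (rubber + filler) * 100
= 79.8 / (100 + 79.8) * 100
= 79.8 / 179.8 * 100
= 44.38%

44.38%


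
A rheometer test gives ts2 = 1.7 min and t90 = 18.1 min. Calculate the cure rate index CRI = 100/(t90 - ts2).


CRI = 100 / (t90 - ts2)
= 100 / (18.1 - 1.7)
= 100 / 16.4
= 6.1 min^-1

6.1 min^-1


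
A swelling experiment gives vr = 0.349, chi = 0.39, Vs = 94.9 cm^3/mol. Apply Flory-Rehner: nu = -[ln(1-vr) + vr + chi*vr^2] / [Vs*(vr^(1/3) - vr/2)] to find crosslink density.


ln(1 - vr) = ln(1 - 0.349) = -0.4292
Numerator = -((-0.4292) + 0.349 + 0.39 * 0.349^2) = 0.0327
Denominator = 94.9 * (0.349^(1/3) - 0.349/2) = 50.2551
nu = 0.0327 / 50.2551 = 6.5154e-04 mol/cm^3

6.5154e-04 mol/cm^3


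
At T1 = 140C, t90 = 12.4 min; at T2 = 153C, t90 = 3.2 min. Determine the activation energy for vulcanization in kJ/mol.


T1 = 413.15 K, T2 = 426.15 K
1/T1 - 1/T2 = 7.3837e-05
ln(t1/t2) = ln(12.4/3.2) = 1.3545
Ea = 8.314 * 1.3545 / 7.3837e-05 = 152521.3244 J/mol
Ea = 152.52 kJ/mol

152.52 kJ/mol


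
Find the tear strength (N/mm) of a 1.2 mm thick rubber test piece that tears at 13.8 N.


Tear strength = force / thickness
= 13.8 / 1.2
= 11.5 N/mm

11.5 N/mm


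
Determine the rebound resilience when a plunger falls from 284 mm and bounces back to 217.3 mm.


Resilience = h_rebound / h_drop * 100
= 217.3 / 284 * 100
= 76.5%

76.5%


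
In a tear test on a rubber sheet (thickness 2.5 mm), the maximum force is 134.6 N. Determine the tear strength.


Tear strength = force / thickness
= 134.6 / 2.5
= 53.84 N/mm

53.84 N/mm


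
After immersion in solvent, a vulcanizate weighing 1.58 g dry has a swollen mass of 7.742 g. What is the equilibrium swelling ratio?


Q = W_swollen / W_dry
Q = 7.742 / 1.58
Q = 4.9

Q = 4.9


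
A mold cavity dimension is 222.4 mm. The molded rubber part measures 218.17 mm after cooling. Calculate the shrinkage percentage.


Shrinkage = (mold - part) / mold * 100
= (222.4 - 218.17) / 222.4 * 100
= 4.23 / 222.4 * 100
= 1.9%

1.9%


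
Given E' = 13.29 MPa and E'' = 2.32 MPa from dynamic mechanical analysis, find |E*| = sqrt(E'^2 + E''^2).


|E*| = sqrt(E'^2 + E''^2)
= sqrt(13.29^2 + 2.32^2)
= sqrt(176.6241 + 5.3824)
= 13.491 MPa

13.491 MPa


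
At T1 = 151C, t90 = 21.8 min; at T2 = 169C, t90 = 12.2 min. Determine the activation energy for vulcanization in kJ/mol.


T1 = 424.15 K, T2 = 442.15 K
1/T1 - 1/T2 = 9.5981e-05
ln(t1/t2) = ln(21.8/12.2) = 0.5805
Ea = 8.314 * 0.5805 / 9.5981e-05 = 50281.6362 J/mol
Ea = 50.28 kJ/mol

50.28 kJ/mol


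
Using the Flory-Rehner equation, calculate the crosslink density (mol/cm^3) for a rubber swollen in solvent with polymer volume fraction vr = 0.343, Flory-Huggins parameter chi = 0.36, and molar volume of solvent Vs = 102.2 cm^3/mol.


ln(1 - vr) = ln(1 - 0.343) = -0.4201
Numerator = -((-0.4201) + 0.343 + 0.36 * 0.343^2) = 0.0347
Denominator = 102.2 * (0.343^(1/3) - 0.343/2) = 54.0127
nu = 0.0347 / 54.0127 = 6.4277e-04 mol/cm^3

6.4277e-04 mol/cm^3


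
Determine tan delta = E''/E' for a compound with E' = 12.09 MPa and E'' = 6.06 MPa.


tan delta = E'' / E'
= 6.06 / 12.09
= 0.5012

tan delta = 0.5012


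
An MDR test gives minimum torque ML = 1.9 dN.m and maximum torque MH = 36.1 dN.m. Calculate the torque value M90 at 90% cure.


M90 = ML + 0.9 * (MH - ML)
M90 = 1.9 + 0.9 * (36.1 - 1.9)
M90 = 1.9 + 0.9 * 34.2
M90 = 32.68 dN.m

32.68 dN.m


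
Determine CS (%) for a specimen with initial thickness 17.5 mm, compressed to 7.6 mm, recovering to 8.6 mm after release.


CS = (t0 - recovered) / (t0 - ts) * 100
= (17.5 - 8.6) / (17.5 - 7.6) * 100
= 8.9 / 9.9 * 100
= 89.9%

89.9%


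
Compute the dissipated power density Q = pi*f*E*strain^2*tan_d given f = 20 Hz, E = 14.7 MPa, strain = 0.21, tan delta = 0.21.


Q = pi * f * E * strain^2 * tan_d
= pi * 20 * 14.7 * 0.21^2 * 0.21
= pi * 20 * 14.7 * 0.0441 * 0.21
= 8.5537

Q = 8.5537


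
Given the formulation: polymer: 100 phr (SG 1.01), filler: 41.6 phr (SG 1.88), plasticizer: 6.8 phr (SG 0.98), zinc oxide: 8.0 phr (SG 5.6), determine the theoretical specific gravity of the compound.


Sum of weights = 156.4
Volume contributions:
  polymer: 100/1.01 = 99.0099
  filler: 41.6/1.88 = 22.1277
  plasticizer: 6.8/0.98 = 6.9388
  zinc oxide: 8.0/5.6 = 1.4286
Sum of volumes = 129.5049
SG = 156.4 / 129.5049 = 1.208

SG = 1.208


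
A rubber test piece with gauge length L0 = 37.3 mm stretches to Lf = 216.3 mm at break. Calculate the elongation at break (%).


Elongation = (Lf - L0) / L0 * 100
= (216.3 - 37.3) / 37.3 * 100
= 179.0 / 37.3 * 100
= 479.9%

479.9%


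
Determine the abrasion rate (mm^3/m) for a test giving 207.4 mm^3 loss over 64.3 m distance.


Rate = volume_loss / distance
= 207.4 / 64.3
= 3.226 mm^3/m

3.226 mm^3/m


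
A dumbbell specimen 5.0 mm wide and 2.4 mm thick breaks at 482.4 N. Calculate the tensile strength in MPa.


Area = width * thickness = 5.0 * 2.4 = 12.0 mm^2
TS = force / area = 482.4 / 12.0 = 40.2 MPa

40.2 MPa


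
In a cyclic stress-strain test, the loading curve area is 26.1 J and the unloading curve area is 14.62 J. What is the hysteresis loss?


Hysteresis loss = loading - unloading
= 26.1 - 14.62
= 11.48 J

11.48 J


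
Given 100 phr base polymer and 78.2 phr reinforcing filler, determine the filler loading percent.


Filler % = filler / (rubber + filler) * 100
= 78.2 / (100 + 78.2) * 100
= 78.2 / 178.2 * 100
= 43.88%

43.88%


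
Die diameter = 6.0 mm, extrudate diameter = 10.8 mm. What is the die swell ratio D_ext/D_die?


Die swell ratio = D_extrudate / D_die
= 10.8 / 6.0
= 1.8

Die swell = 1.8


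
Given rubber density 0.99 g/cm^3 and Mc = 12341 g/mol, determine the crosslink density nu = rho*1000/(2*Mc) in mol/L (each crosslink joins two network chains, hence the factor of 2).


nu = rho * 1000 / (2 * Mc)
nu = 0.99 * 1000 / (2 * 12341)
nu = 990.0 / 24682
nu = 0.0401 mol/L

0.0401 mol/L


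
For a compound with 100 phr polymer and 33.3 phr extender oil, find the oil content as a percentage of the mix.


Oil % = oil / (100 + oil) * 100
= 33.3 / (100 + 33.3) * 100
= 33.3 / 133.3 * 100
= 24.98%

24.98%


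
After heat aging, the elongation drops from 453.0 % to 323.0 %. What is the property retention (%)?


Retention = aged / original * 100
= 323.0 / 453.0 * 100
= 71.3%

71.3%


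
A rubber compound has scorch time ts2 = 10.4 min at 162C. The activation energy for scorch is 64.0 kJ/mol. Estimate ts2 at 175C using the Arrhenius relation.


Convert temperatures: T1 = 162 + 273.15 = 435.15 K, T2 = 175 + 273.15 = 448.15 K
ts2_new = 10.4 * exp(64000 / 8.314 * (1/448.15 - 1/435.15))
1/T2 - 1/T1 = -6.6662e-05
ts2_new = 6.23 min

6.23 min


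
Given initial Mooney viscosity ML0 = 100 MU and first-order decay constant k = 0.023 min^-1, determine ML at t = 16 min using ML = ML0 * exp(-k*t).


ML = ML0 * exp(-k * t)
ML = 100 * exp(-0.023 * 16)
ML = 100 * 0.6921
ML = 69.21 MU

69.21 MU


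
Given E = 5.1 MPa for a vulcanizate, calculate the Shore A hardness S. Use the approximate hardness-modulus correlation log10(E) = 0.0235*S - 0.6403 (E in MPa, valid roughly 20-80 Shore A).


log10(E) = 0.0235*S - 0.6403  =>  S = (log10(E) + 0.6403) / 0.0235
log10(5.1) = 0.707570
S = (0.707570 + 0.6403) / 0.0235 = 1.347870 / 0.0235
S = 57.4

Shore A = 57.4


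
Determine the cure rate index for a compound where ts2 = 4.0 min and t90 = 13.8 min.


CRI = 100 / (t90 - ts2)
= 100 / (13.8 - 4.0)
= 100 / 9.8
= 10.2 min^-1

10.2 min^-1


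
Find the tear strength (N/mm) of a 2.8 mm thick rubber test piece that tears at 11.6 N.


Tear strength = force / thickness
= 11.6 / 2.8
= 4.14 N/mm

4.14 N/mm


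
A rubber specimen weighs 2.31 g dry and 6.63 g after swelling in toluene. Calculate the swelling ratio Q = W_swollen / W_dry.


Q = W_swollen / W_dry
Q = 6.63 / 2.31
Q = 2.87

Q = 2.87


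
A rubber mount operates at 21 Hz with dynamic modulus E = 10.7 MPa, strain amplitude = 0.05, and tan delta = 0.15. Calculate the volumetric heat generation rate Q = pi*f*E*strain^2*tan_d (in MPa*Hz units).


Q = pi * f * E * strain^2 * tan_d
= pi * 21 * 10.7 * 0.05^2 * 0.15
= pi * 21 * 10.7 * 0.0025 * 0.15
= 0.2647

Q = 0.2647


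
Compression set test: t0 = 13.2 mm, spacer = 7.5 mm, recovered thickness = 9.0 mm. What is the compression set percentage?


CS = (t0 - recovered) / (t0 - ts) * 100
= (13.2 - 9.0) / (13.2 - 7.5) * 100
= 4.2 / 5.7 * 100
= 73.7%

73.7%


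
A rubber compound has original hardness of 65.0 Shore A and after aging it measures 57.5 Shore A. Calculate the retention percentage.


Retention = aged / original * 100
= 57.5 / 65.0 * 100
= 88.5%

88.5%


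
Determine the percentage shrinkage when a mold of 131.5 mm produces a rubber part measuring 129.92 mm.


Shrinkage = (mold - part) / mold * 100
= (131.5 - 129.92) / 131.5 * 100
= 1.58 / 131.5 * 100
= 1.2%

1.2%


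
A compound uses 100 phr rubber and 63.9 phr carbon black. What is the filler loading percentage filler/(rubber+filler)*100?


Filler % = filler / (rubber + filler) * 100
= 63.9 / (100 + 63.9) * 100
= 63.9 / 163.9 * 100
= 38.99%

38.99%


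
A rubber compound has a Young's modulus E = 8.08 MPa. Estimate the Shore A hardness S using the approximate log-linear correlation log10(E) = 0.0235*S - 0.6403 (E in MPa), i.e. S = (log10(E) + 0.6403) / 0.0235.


log10(E) = 0.0235*S - 0.6403  =>  S = (log10(E) + 0.6403) / 0.0235
log10(8.08) = 0.907411
S = (0.907411 + 0.6403) / 0.0235 = 1.547711 / 0.0235
S = 65.9

Shore A = 65.9


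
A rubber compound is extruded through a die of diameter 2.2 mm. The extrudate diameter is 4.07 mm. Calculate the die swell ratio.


Die swell ratio = D_extrudate / D_die
= 4.07 / 2.2
= 1.85

Die swell = 1.85


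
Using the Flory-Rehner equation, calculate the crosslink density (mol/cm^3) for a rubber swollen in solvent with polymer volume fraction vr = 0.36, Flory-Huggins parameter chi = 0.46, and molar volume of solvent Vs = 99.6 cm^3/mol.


ln(1 - vr) = ln(1 - 0.36) = -0.4463
Numerator = -((-0.4463) + 0.36 + 0.46 * 0.36^2) = 0.0267
Denominator = 99.6 * (0.36^(1/3) - 0.36/2) = 52.9253
nu = 0.0267 / 52.9253 = 5.0394e-04 mol/cm^3

5.0394e-04 mol/cm^3


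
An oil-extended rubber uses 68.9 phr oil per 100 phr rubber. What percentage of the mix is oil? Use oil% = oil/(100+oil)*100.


Oil % = oil / (100 + oil) * 100
= 68.9 / (100 + 68.9) * 100
= 68.9 / 168.9 * 100
= 40.79%

40.79%


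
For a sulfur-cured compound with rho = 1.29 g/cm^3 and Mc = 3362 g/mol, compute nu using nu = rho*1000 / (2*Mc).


nu = rho * 1000 / (2 * Mc)
nu = 1.29 * 1000 / (2 * 3362)
nu = 1290.0 / 6724
nu = 0.1919 mol/L

0.1919 mol/L


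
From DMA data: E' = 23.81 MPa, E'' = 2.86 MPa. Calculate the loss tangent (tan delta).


tan delta = E'' / E'
= 2.86 / 23.81
= 0.1201

tan delta = 0.1201


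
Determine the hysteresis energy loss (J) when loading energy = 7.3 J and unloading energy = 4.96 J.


Hysteresis loss = loading - unloading
= 7.3 - 4.96
= 2.34 J

2.34 J


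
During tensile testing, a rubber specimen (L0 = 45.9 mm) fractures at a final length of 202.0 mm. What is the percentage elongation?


Elongation = (Lf - L0) / L0 * 100
= (202.0 - 45.9) / 45.9 * 100
= 156.1 / 45.9 * 100
= 340.1%

340.1%


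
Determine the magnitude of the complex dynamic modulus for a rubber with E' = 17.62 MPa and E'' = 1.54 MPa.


|E*| = sqrt(E'^2 + E''^2)
= sqrt(17.62^2 + 1.54^2)
= sqrt(310.4644 + 2.3716)
= 17.687 MPa

17.687 MPa


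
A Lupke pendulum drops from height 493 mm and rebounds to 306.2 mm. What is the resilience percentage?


Resilience = h_rebound / h_drop * 100
= 306.2 / 493 * 100
= 62.1%

62.1%


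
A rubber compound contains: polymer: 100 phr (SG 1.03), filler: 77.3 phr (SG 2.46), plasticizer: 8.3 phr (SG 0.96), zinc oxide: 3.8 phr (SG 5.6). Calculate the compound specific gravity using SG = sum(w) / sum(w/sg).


Sum of weights = 189.4
Volume contributions:
  polymer: 100/1.03 = 97.0874
  filler: 77.3/2.46 = 31.4228
  plasticizer: 8.3/0.96 = 8.6458
  zinc oxide: 3.8/5.6 = 0.6786
Sum of volumes = 137.8345
SG = 189.4 / 137.8345 = 1.374

SG = 1.374


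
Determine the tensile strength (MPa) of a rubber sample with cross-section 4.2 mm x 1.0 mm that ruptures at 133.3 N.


Area = width * thickness = 4.2 * 1.0 = 4.2 mm^2
TS = force / area = 133.3 / 4.2 = 31.74 MPa

31.74 MPa


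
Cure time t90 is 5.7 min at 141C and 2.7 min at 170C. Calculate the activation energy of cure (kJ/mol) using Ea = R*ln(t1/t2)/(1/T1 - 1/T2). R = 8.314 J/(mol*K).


T1 = 414.15 K, T2 = 443.15 K
1/T1 - 1/T2 = 1.5801e-04
ln(t1/t2) = ln(5.7/2.7) = 0.7472
Ea = 8.314 * 0.7472 / 1.5801e-04 = 39315.6695 J/mol
Ea = 39.32 kJ/mol

39.32 kJ/mol


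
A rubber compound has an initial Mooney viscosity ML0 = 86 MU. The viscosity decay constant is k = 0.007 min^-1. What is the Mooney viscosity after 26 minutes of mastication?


ML = ML0 * exp(-k * t)
ML = 86 * exp(-0.007 * 26)
ML = 86 * 0.8336
ML = 71.69 MU

71.69 MU


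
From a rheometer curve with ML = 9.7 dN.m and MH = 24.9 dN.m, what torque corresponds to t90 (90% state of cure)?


M90 = ML + 0.9 * (MH - ML)
M90 = 9.7 + 0.9 * (24.9 - 9.7)
M90 = 9.7 + 0.9 * 15.2
M90 = 23.38 dN.m

23.38 dN.m


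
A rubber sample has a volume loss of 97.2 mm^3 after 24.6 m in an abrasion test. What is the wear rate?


Rate = volume_loss / distance
= 97.2 / 24.6
= 3.951 mm^3/m

3.951 mm^3/m


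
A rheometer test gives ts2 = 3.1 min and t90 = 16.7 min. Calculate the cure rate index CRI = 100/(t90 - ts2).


CRI = 100 / (t90 - ts2)
= 100 / (16.7 - 3.1)
= 100 / 13.6
= 7.35 min^-1

7.35 min^-1


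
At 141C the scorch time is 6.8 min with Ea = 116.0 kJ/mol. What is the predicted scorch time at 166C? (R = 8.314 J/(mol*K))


Convert temperatures: T1 = 141 + 273.15 = 414.15 K, T2 = 166 + 273.15 = 439.15 K
ts2_new = 6.8 * exp(116000 / 8.314 * (1/439.15 - 1/414.15))
1/T2 - 1/T1 = -1.3746e-04
ts2_new = 1.0 min

1.0 min


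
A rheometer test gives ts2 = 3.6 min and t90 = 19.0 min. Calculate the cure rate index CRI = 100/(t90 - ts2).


CRI = 100 / (t90 - ts2)
= 100 / (19.0 - 3.6)
= 100 / 15.4
= 6.49 min^-1

6.49 min^-1


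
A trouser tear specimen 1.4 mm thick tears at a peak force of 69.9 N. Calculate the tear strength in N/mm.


Tear strength = force / thickness
= 69.9 / 1.4
= 49.93 N/mm

49.93 N/mm


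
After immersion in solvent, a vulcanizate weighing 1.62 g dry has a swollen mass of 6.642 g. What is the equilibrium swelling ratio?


Q = W_swollen / W_dry
Q = 6.642 / 1.62
Q = 4.1

Q = 4.1


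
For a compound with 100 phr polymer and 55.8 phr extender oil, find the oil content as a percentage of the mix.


Oil % = oil / (100 + oil) * 100
= 55.8 / (100 + 55.8) * 100
= 55.8 / 155.8 * 100
= 35.82%

35.82%


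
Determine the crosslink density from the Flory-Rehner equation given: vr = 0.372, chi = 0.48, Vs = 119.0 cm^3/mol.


ln(1 - vr) = ln(1 - 0.372) = -0.4652
Numerator = -((-0.4652) + 0.372 + 0.48 * 0.372^2) = 0.0268
Denominator = 119.0 * (0.372^(1/3) - 0.372/2) = 63.4504
nu = 0.0268 / 63.4504 = 4.2223e-04 mol/cm^3

4.2223e-04 mol/cm^3


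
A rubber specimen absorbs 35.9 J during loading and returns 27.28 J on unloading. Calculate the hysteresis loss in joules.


Hysteresis loss = loading - unloading
= 35.9 - 27.28
= 8.62 J

8.62 J


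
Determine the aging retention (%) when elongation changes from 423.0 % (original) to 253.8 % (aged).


Retention = aged / original * 100
= 253.8 / 423.0 * 100
= 60.0%

60.0%


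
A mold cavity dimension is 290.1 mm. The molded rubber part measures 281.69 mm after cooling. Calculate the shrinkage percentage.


Shrinkage = (mold - part) / mold * 100
= (290.1 - 281.69) / 290.1 * 100
= 8.41 / 290.1 * 100
= 2.9%

2.9%


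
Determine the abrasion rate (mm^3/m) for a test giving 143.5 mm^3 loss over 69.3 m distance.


Rate = volume_loss / distance
= 143.5 / 69.3
= 2.071 mm^3/m

2.071 mm^3/m


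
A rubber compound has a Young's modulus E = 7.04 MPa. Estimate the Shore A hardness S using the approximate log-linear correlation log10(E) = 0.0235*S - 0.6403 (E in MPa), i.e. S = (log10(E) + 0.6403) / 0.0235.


log10(E) = 0.0235*S - 0.6403  =>  S = (log10(E) + 0.6403) / 0.0235
log10(7.04) = 0.847573
S = (0.847573 + 0.6403) / 0.0235 = 1.487873 / 0.0235
S = 63.3

Shore A = 63.3


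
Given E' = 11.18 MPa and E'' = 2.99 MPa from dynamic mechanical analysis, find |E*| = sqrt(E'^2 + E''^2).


|E*| = sqrt(E'^2 + E''^2)
= sqrt(11.18^2 + 2.99^2)
= sqrt(124.9924 + 8.9401)
= 11.573 MPa

11.573 MPa


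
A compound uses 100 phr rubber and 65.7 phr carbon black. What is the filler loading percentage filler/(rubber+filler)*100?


Filler % = filler / (rubber + filler) * 100
= 65.7 / (100 + 65.7) * 100
= 65.7 / 165.7 * 100
= 39.65%

39.65%


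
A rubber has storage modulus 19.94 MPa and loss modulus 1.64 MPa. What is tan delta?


tan delta = E'' / E'
= 1.64 / 19.94
= 0.0822

tan delta = 0.0822


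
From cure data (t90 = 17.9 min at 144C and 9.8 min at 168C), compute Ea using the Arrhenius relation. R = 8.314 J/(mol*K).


T1 = 417.15 K, T2 = 441.15 K
1/T1 - 1/T2 = 1.3042e-04
ln(t1/t2) = ln(17.9/9.8) = 0.6024
Ea = 8.314 * 0.6024 / 1.3042e-04 = 38403.9138 J/mol
Ea = 38.4 kJ/mol

38.4 kJ/mol


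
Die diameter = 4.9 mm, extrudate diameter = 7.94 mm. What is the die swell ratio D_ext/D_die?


Die swell ratio = D_extrudate / D_die
= 7.94 / 4.9
= 1.62

Die swell = 1.62


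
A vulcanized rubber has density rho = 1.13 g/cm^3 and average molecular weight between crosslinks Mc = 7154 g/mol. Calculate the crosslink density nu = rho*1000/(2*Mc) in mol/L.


nu = rho * 1000 / (2 * Mc)
nu = 1.13 * 1000 / (2 * 7154)
nu = 1130.0 / 14308
nu = 0.0790 mol/L

0.0790 mol/L


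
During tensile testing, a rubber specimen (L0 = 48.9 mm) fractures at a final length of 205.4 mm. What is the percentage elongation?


Elongation = (Lf - L0) / L0 * 100
= (205.4 - 48.9) / 48.9 * 100
= 156.5 / 48.9 * 100
= 320.0%

320.0%


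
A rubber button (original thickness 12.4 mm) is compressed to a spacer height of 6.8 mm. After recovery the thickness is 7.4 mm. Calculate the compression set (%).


CS = (t0 - recovered) / (t0 - ts) * 100
= (12.4 - 7.4) / (12.4 - 6.8) * 100
= 5.0 / 5.6 * 100
= 89.3%

89.3%


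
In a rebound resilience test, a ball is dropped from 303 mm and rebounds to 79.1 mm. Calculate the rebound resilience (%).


Resilience = h_rebound / h_drop * 100
= 79.1 / 303 * 100
= 26.1%

26.1%


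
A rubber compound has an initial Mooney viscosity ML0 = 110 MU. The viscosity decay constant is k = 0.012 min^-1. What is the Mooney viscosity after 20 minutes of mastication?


ML = ML0 * exp(-k * t)
ML = 110 * exp(-0.012 * 20)
ML = 110 * 0.7866
ML = 86.53 MU

86.53 MU


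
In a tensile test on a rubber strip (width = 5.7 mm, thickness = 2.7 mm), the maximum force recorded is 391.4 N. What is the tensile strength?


Area = width * thickness = 5.7 * 2.7 = 15.39 mm^2
TS = force / area = 391.4 / 15.39 = 25.43 MPa

25.43 MPa


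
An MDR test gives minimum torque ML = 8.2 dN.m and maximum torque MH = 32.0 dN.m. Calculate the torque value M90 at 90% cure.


M90 = ML + 0.9 * (MH - ML)
M90 = 8.2 + 0.9 * (32.0 - 8.2)
M90 = 8.2 + 0.9 * 23.8
M90 = 29.62 dN.m

29.62 dN.m


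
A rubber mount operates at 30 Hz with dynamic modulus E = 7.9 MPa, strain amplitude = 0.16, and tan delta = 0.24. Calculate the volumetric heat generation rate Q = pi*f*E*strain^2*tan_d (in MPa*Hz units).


Q = pi * f * E * strain^2 * tan_d
= pi * 30 * 7.9 * 0.16^2 * 0.24
= pi * 30 * 7.9 * 0.0256 * 0.24
= 4.5746

Q = 4.5746


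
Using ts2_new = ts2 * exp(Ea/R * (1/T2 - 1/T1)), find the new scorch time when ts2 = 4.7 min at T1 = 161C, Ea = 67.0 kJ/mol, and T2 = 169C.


Convert temperatures: T1 = 161 + 273.15 = 434.15 K, T2 = 169 + 273.15 = 442.15 K
ts2_new = 4.7 * exp(67000 / 8.314 * (1/442.15 - 1/434.15))
1/T2 - 1/T1 = -4.1675e-05
ts2_new = 3.36 min

3.36 min


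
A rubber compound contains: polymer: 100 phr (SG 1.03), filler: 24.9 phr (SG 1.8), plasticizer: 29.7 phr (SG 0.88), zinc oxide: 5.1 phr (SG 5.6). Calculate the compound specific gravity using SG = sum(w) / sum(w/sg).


Sum of weights = 159.7
Volume contributions:
  polymer: 100/1.03 = 97.0874
  filler: 24.9/1.8 = 13.8333
  plasticizer: 29.7/0.88 = 33.7500
  zinc oxide: 5.1/5.6 = 0.9107
Sum of volumes = 145.5814
SG = 159.7 / 145.5814 = 1.097

SG = 1.097


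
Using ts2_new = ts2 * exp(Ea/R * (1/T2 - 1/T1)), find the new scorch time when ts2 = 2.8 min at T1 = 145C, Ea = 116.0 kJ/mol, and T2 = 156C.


Convert temperatures: T1 = 145 + 273.15 = 418.15 K, T2 = 156 + 273.15 = 429.15 K
ts2_new = 2.8 * exp(116000 / 8.314 * (1/429.15 - 1/418.15))
1/T2 - 1/T1 = -6.1299e-05
ts2_new = 1.19 min

1.19 min


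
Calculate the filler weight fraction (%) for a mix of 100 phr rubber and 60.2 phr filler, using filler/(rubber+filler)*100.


Filler % = filler / (rubber + filler) * 100
= 60.2 / (100 + 60.2) * 100
= 60.2 / 160.2 * 100
= 37.58%

37.58%


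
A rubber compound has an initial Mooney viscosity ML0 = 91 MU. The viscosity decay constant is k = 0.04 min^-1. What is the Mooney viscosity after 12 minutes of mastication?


ML = ML0 * exp(-k * t)
ML = 91 * exp(-0.04 * 12)
ML = 91 * 0.6188
ML = 56.31 MU

56.31 MU


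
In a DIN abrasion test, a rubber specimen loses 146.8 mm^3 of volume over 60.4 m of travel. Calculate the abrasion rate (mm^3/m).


Rate = volume_loss / distance
= 146.8 / 60.4
= 2.43 mm^3/m

2.43 mm^3/m


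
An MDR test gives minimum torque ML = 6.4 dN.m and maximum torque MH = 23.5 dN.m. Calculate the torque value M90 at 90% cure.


M90 = ML + 0.9 * (MH - ML)
M90 = 6.4 + 0.9 * (23.5 - 6.4)
M90 = 6.4 + 0.9 * 17.1
M90 = 21.79 dN.m

21.79 dN.m


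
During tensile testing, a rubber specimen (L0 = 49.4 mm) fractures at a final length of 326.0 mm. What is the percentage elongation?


Elongation = (Lf - L0) / L0 * 100
= (326.0 - 49.4) / 49.4 * 100
= 276.6 / 49.4 * 100
= 559.9%

559.9%


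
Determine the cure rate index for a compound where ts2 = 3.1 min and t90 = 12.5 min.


CRI = 100 / (t90 - ts2)
= 100 / (12.5 - 3.1)
= 100 / 9.4
= 10.64 min^-1

10.64 min^-1


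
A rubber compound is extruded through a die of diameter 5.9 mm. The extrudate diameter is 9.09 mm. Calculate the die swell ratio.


Die swell ratio = D_extrudate / D_die
= 9.09 / 5.9
= 1.541

Die swell = 1.541


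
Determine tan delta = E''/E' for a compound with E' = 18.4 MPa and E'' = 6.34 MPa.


tan delta = E'' / E'
= 6.34 / 18.4
= 0.3446

tan delta = 0.3446


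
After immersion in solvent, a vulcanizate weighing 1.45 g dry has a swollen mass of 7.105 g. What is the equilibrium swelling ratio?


Q = W_swollen / W_dry
Q = 7.105 / 1.45
Q = 4.9

Q = 4.9


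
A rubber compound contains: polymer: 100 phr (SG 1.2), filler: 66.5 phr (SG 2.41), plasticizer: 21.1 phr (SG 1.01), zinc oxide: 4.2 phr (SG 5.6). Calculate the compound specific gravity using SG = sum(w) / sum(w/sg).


Sum of weights = 191.8
Volume contributions:
  polymer: 100/1.2 = 83.3333
  filler: 66.5/2.41 = 27.5934
  plasticizer: 21.1/1.01 = 20.8911
  zinc oxide: 4.2/5.6 = 0.7500
Sum of volumes = 132.5678
SG = 191.8 / 132.5678 = 1.447

SG = 1.447


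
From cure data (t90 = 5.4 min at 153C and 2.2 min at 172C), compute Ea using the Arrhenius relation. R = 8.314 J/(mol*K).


T1 = 426.15 K, T2 = 445.15 K
1/T1 - 1/T2 = 1.0016e-04
ln(t1/t2) = ln(5.4/2.2) = 0.8979
Ea = 8.314 * 0.8979 / 1.0016e-04 = 74537.2522 J/mol
Ea = 74.54 kJ/mol

74.54 kJ/mol


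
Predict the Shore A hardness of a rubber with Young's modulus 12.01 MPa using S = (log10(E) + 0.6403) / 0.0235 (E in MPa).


log10(E) = 0.0235*S - 0.6403  =>  S = (log10(E) + 0.6403) / 0.0235
log10(12.01) = 1.079543
S = (1.079543 + 0.6403) / 0.0235 = 1.719843 / 0.0235
S = 73.2

Shore A = 73.2


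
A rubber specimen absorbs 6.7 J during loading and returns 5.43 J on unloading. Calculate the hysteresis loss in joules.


Hysteresis loss = loading - unloading
= 6.7 - 5.43
= 1.27 J

1.27 J


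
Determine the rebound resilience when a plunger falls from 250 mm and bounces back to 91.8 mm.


Resilience = h_rebound / h_drop * 100
= 91.8 / 250 * 100
= 36.7%

36.7%


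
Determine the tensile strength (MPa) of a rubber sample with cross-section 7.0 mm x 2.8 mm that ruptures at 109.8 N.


Area = width * thickness = 7.0 * 2.8 = 19.6 mm^2
TS = force / area = 109.8 / 19.6 = 5.6 MPa

5.6 MPa


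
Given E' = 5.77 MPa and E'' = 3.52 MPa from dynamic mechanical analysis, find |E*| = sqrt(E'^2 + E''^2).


|E*| = sqrt(E'^2 + E''^2)
= sqrt(5.77^2 + 3.52^2)
= sqrt(33.2929 + 12.3904)
= 6.759 MPa

6.759 MPa


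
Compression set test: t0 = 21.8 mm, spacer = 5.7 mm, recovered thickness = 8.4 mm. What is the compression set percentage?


CS = (t0 - recovered) / (t0 - ts) * 100
= (21.8 - 8.4) / (21.8 - 5.7) * 100
= 13.4 / 16.1 * 100
= 83.2%

83.2%


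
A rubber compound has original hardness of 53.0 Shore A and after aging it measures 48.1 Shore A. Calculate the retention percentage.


Retention = aged / original * 100
= 48.1 / 53.0 * 100
= 90.8%

90.8%


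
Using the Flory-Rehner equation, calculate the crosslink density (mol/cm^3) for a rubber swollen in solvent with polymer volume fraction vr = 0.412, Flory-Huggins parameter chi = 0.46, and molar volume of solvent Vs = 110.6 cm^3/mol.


ln(1 - vr) = ln(1 - 0.412) = -0.5310
Numerator = -((-0.5310) + 0.412 + 0.46 * 0.412^2) = 0.0409
Denominator = 110.6 * (0.412^(1/3) - 0.412/2) = 59.5141
nu = 0.0409 / 59.5141 = 6.8801e-04 mol/cm^3

6.8801e-04 mol/cm^3


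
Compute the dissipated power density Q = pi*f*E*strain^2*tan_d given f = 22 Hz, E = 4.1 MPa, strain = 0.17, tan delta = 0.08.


Q = pi * f * E * strain^2 * tan_d
= pi * 22 * 4.1 * 0.17^2 * 0.08
= pi * 22 * 4.1 * 0.0289 * 0.08
= 0.6552

Q = 0.6552


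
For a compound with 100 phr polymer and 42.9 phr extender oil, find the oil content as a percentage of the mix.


Oil % = oil / (100 + oil) * 100
= 42.9 / (100 + 42.9) * 100
= 42.9 / 142.9 * 100
= 30.02%

30.02%


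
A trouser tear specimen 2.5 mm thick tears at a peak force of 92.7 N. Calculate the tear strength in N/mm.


Tear strength = force / thickness
= 92.7 / 2.5
= 37.08 N/mm

37.08 N/mm


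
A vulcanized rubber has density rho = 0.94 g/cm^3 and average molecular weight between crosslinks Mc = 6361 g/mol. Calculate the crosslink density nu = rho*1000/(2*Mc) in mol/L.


nu = rho * 1000 / (2 * Mc)
nu = 0.94 * 1000 / (2 * 6361)
nu = 940.0 / 12722
nu = 0.0739 mol/L

0.0739 mol/L


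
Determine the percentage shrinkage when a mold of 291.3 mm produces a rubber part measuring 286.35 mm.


Shrinkage = (mold - part) / mold * 100
= (291.3 - 286.35) / 291.3 * 100
= 4.95 / 291.3 * 100
= 1.7%

1.7%


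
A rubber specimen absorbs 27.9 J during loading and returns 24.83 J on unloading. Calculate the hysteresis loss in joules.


Hysteresis loss = loading - unloading
= 27.9 - 24.83
= 3.07 J

3.07 J


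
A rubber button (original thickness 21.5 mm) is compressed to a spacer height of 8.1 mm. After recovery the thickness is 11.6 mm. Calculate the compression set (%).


CS = (t0 - recovered) / (t0 - ts) * 100
= (21.5 - 11.6) / (21.5 - 8.1) * 100
= 9.9 / 13.4 * 100
= 73.9%

73.9%


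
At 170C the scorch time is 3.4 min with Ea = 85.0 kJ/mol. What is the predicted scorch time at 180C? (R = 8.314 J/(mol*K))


Convert temperatures: T1 = 170 + 273.15 = 443.15 K, T2 = 180 + 273.15 = 453.15 K
ts2_new = 3.4 * exp(85000 / 8.314 * (1/453.15 - 1/443.15))
1/T2 - 1/T1 = -4.9797e-05
ts2_new = 2.04 min

2.04 min


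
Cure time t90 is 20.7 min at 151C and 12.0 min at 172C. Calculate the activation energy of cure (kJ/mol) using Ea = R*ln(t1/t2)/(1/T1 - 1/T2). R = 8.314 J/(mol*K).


T1 = 424.15 K, T2 = 445.15 K
1/T1 - 1/T2 = 1.1122e-04
ln(t1/t2) = ln(20.7/12.0) = 0.5452
Ea = 8.314 * 0.5452 / 1.1122e-04 = 40756.2267 J/mol
Ea = 40.76 kJ/mol

40.76 kJ/mol
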